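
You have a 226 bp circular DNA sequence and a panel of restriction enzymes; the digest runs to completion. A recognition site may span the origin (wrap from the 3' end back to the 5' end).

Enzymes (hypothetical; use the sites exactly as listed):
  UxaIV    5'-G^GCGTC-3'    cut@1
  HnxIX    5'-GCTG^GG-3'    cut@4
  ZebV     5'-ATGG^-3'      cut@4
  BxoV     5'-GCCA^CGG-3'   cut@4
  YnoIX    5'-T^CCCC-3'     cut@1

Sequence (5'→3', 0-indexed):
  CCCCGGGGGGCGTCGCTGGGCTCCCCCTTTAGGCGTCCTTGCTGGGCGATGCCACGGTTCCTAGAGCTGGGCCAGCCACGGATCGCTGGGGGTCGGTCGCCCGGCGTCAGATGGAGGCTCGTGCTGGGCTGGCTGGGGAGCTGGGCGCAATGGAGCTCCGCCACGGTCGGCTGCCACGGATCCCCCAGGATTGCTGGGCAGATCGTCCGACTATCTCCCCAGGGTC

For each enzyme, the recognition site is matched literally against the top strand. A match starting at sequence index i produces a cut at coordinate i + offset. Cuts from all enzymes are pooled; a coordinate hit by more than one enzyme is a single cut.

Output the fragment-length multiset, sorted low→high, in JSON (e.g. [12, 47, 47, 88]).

Scan for sites:
  UxaIV GGCGTC/1: at [8, 31, 102] ⇒ [9, 32, 103]
  HnxIX GCTGGG/4: at [14, 40, 65, 84, 122, 131, 139, 192] ⇒ [18, 44, 69, 88, 126, 135, 143, 196]
  ZebV ATGG/4: at [110, 149] ⇒ [114, 153]
  BxoV GCCACGG/4: at [50, 74, 159, 172] ⇒ [54, 78, 163, 176]
  YnoIX TCCCC/1: at [21, 180, 215, 224] ⇒ [22, 181, 216, 225]

Pooled cuts: [9, 18, 22, 32, 44, 54, 69, 78, 88, 103, 114, 126, 135, 143, 153, 163, 176, 181, 196, 216, 225]

Fragment lengths:
  9→18: 9 bp
  18→22: 4 bp
  22→32: 10 bp
  32→44: 12 bp
  44→54: 10 bp
  54→69: 15 bp
  69→78: 9 bp
  78→88: 10 bp
  88→103: 15 bp
  103→114: 11 bp
  114→126: 12 bp
  126→135: 9 bp
  135→143: 8 bp
  143→153: 10 bp
  153→163: 10 bp
  163→176: 13 bp
  176→181: 5 bp
  181→196: 15 bp
  196→216: 20 bp
  216→225: 9 bp
  225→9 (wrap): 226-225+9 = 10 bp

[4,5,8,9,9,9,9,10,10,10,10,10,10,11,12,12,13,15,15,15,20]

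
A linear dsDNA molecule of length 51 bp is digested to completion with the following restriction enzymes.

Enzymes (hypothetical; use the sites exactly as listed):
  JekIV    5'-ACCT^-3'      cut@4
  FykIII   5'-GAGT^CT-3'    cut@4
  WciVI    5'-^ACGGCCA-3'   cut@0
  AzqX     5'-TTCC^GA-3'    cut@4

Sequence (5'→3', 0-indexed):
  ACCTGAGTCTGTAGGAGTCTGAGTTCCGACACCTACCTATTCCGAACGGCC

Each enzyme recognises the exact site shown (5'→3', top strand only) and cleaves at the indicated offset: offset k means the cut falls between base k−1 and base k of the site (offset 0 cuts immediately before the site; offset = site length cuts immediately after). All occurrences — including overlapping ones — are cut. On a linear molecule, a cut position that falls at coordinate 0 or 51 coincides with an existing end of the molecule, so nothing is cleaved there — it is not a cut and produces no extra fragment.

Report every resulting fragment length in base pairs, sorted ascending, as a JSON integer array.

[4,4,4,5,7,8,9,10]

Scan for sites:
  JekIV (ACCT, off=4): starts [0, 30, 34] → cuts [4, 34, 38]
  FykIII (GAGTCT, off=4): starts [4, 14] → cuts [8, 18]
  WciVI (ACGGCCA, off=0): no sites
  AzqX (TTCCGA, off=4): starts [23, 39] → cuts [27, 43]

Pooled cuts: [4, 8, 18, 27, 34, 38, 43]

Fragments:
  [0,4): 4 bp
  [4,8): 4 bp
  [8,18): 10 bp
  [18,27): 9 bp
  [27,34): 7 bp
  [34,38): 4 bp
  [38,43): 5 bp
  [43,51): 8 bp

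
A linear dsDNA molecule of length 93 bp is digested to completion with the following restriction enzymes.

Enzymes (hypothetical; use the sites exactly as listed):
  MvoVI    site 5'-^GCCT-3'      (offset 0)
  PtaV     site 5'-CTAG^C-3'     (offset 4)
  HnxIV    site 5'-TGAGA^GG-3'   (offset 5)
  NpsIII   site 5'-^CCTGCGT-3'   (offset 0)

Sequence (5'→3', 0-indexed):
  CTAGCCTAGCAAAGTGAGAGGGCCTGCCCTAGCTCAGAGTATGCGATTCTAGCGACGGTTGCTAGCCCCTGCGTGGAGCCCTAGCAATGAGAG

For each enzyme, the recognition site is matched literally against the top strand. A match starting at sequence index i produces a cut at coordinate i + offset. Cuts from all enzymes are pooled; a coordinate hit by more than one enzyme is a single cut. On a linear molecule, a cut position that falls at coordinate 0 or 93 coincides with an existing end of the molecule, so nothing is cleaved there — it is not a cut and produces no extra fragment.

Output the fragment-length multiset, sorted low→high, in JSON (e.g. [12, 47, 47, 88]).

[1,2,2,3,5,9,10,11,13,17,20]

Per-enzyme occurrences:
  MvoVI GCCT/0: at [3, 21] ⇒ [3, 21]
  PtaV CTAGC/4: at [0, 5, 28, 48, 61, 80] ⇒ [4, 9, 32, 52, 65, 84]
  HnxIV TGAGAGG/5: at [14] ⇒ [19]
  NpsIII CCTGCGT/0: at [67] ⇒ [67]

Pooled cuts: [3, 4, 9, 19, 21, 32, 52, 65, 67, 84]

Fragment lengths:
  [0,3): 3 bp
  [3,4): 1 bp
  [4,9): 5 bp
  [9,19): 10 bp
  [19,21): 2 bp
  [21,32): 11 bp
  [32,52): 20 bp
  [52,65): 13 bp
  [65,67): 2 bp
  [67,84): 17 bp
  [84,93): 9 bp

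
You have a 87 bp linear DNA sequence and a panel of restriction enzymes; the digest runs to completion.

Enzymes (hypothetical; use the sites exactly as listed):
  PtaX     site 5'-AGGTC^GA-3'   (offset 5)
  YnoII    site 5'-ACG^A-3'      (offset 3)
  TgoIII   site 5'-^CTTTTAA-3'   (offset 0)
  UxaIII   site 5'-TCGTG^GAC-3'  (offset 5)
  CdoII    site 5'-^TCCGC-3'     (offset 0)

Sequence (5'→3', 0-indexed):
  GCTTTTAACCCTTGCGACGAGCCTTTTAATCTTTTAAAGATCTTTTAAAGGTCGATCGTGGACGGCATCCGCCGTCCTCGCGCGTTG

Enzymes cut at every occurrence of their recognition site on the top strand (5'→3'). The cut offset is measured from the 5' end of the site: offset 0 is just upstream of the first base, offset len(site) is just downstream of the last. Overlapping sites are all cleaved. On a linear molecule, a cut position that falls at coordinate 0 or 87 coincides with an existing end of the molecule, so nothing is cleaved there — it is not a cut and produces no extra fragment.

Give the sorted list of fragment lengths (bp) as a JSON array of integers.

[1,3,7,7,8,11,12,18,20]

Scan for sites:
  PtaX AGGTCGA/5: at [48] ⇒ [53]
  YnoII ACGA/3: at [16] ⇒ [19]
  TgoIII CTTTTAA/0: at [1, 22, 30, 41] ⇒ [1, 22, 30, 41]
  UxaIII TCGTGGAC/5: at [55] ⇒ [60]
  CdoII TCCGC/0: at [67] ⇒ [67]

All cut coordinates (distinct, sorted): [1, 19, 22, 30, 41, 53, 60, 67]

Fragments:
  [0,1): 1 bp
  [1,19): 18 bp
  [19,22): 3 bp
  [22,30): 8 bp
  [30,41): 11 bp
  [41,53): 12 bp
  [53,60): 7 bp
  [60,67): 7 bp
  [67,87): 20 bp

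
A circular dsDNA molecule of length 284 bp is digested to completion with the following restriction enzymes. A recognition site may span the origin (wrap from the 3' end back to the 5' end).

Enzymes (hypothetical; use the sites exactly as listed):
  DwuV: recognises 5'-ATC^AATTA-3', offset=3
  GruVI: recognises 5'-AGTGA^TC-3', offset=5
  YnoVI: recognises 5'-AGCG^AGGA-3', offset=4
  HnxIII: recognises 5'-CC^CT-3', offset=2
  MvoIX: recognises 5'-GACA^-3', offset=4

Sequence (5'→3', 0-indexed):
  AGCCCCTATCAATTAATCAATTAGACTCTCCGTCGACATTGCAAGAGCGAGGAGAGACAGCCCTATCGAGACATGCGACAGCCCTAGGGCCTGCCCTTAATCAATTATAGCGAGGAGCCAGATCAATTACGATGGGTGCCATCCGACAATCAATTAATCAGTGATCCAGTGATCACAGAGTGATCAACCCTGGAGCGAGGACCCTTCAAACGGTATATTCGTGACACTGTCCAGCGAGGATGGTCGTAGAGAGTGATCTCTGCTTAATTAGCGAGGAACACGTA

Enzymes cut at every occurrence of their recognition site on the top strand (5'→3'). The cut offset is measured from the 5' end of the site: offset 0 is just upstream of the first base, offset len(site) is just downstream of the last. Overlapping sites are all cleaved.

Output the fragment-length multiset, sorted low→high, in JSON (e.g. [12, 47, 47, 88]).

Site scan:
  DwuV ATCAATTA/3: at [7, 15, 99, 121, 148] ⇒ [10, 18, 102, 124, 151]
  GruVI AGTGATC/5: at [159, 167, 178, 251] ⇒ [164, 172, 183, 256]
  YnoVI AGCGAGGA/4: at [45, 108, 193, 232, 269] ⇒ [49, 112, 197, 236, 273]
  HnxIII CCCT/2: at [3, 60, 81, 93, 187, 201] ⇒ [5, 62, 83, 95, 189, 203]
  MvoIX GACA/4: at [34, 55, 69, 76, 144, 222] ⇒ [38, 59, 73, 80, 148, 226]

Pooled cuts: [5, 10, 18, 38, 49, 59, 62, 73, 80, 83, 95, 102, 112, 124, 148, 151, 164, 172, 183, 189, 197, 203, 226, 236, 256, 273]

Fragment lengths:
  5→10: 5 bp
  10→18: 8 bp
  18→38: 20 bp
  38→49: 11 bp
  49→59: 10 bp
  59→62: 3 bp
  62→73: 11 bp
  73→80: 7 bp
  80→83: 3 bp
  83→95: 12 bp
  95→102: 7 bp
  102→112: 10 bp
  112→124: 12 bp
  124→148: 24 bp
  148→151: 3 bp
  151→164: 13 bp
  164→172: 8 bp
  172→183: 11 bp
  183→189: 6 bp
  189→197: 8 bp
  197→203: 6 bp
  203→226: 23 bp
  226→236: 10 bp
  236→256: 20 bp
  256→273: 17 bp
  273→5 (wrap): 284-273+5 = 16 bp

[3,3,3,5,6,6,7,7,8,8,8,10,10,10,11,11,11,12,12,13,16,17,20,20,23,24]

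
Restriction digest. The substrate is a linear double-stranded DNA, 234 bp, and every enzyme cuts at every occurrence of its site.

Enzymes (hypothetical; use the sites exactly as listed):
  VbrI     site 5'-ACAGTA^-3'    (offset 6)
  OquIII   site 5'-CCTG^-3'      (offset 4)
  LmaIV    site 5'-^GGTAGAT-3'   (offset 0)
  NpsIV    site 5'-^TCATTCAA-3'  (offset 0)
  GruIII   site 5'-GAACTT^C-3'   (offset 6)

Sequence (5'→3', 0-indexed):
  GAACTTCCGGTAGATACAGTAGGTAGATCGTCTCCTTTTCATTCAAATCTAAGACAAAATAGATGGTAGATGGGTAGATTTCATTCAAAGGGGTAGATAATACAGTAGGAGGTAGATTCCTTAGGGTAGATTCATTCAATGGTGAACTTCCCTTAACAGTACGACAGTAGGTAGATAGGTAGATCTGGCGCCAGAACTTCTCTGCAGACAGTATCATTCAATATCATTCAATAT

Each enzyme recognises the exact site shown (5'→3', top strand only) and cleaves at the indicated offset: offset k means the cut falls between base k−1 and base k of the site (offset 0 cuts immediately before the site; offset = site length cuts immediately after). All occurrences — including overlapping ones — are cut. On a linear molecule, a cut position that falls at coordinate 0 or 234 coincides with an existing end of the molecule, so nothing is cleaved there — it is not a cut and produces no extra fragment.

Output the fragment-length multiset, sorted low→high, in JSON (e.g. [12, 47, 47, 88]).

Site scan:
  VbrI (ACAGTA, off=6): starts [15, 101, 155, 163, 207] → cuts [21, 107, 161, 169, 213]
  OquIII (CCTG, off=4): no sites
  LmaIV (GGTAGAT, off=0): starts [8, 21, 64, 72, 91, 110, 124, 169, 177] → cuts [8, 21, 64, 72, 91, 110, 124, 169, 177]
  NpsIV (TCATTCAA, off=0): starts [38, 80, 131, 213, 223] → cuts [38, 80, 131, 213, 223]
  GruIII (GAACTTC, off=6): starts [0, 143, 193] → cuts [6, 149, 199]

All cut coordinates (distinct, sorted): [6, 8, 21, 38, 64, 72, 80, 91, 107, 110, 124, 131, 149, 161, 169, 177, 199, 213, 223]

Fragments:
  [0,6): 6 bp
  [6,8): 2 bp
  [8,21): 13 bp
  [21,38): 17 bp
  [38,64): 26 bp
  [64,72): 8 bp
  [72,80): 8 bp
  [80,91): 11 bp
  [91,107): 16 bp
  [107,110): 3 bp
  [110,124): 14 bp
  [124,131): 7 bp
  [131,149): 18 bp
  [149,161): 12 bp
  [161,169): 8 bp
  [169,177): 8 bp
  [177,199): 22 bp
  [199,213): 14 bp
  [213,223): 10 bp
  [223,234): 11 bp

[2,3,6,7,8,8,8,8,10,11,11,12,13,14,14,16,17,18,22,26]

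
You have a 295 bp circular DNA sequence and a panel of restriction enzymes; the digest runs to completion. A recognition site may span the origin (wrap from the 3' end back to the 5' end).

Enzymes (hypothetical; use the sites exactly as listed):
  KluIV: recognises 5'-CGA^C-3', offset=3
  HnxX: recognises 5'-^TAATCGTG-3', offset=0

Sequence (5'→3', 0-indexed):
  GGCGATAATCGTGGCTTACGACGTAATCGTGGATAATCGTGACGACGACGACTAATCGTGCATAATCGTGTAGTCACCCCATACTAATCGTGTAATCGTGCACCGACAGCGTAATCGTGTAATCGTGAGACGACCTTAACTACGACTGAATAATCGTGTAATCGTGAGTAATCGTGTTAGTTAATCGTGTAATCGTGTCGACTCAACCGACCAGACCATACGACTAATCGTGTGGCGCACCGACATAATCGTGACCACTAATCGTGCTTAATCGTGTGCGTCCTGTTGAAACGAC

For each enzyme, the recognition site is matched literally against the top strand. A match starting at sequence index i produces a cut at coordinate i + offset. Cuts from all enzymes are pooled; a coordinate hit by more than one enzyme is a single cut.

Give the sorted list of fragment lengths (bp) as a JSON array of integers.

Scan for sites:
  KluIV (CGAC, off=3): starts [18, 42, 45, 48, 103, 130, 142, 198, 207, 220, 240, 291] → cuts [21, 45, 48, 51, 106, 133, 145, 201, 210, 223, 243, 294]
  HnxX (TAATCGTG, off=0): starts [5, 23, 33, 52, 62, 84, 92, 111, 119, 150, 158, 168, 181, 189, 224, 245, 258, 268] → cuts [5, 23, 33, 52, 62, 84, 92, 111, 119, 150, 158, 168, 181, 189, 224, 245, 258, 268]

Pooled cuts: [5, 21, 23, 33, 45, 48, 51, 52, 62, 84, 92, 106, 111, 119, 133, 145, 150, 158, 168, 181, 189, 201, 210, 223, 224, 243, 245, 258, 268, 294]

Fragment lengths:
  5→21: 16 bp
  21→23: 2 bp
  23→33: 10 bp
  33→45: 12 bp
  45→48: 3 bp
  48→51: 3 bp
  51→52: 1 bp
  52→62: 10 bp
  62→84: 22 bp
  84→92: 8 bp
  92→106: 14 bp
  106→111: 5 bp
  111→119: 8 bp
  119→133: 14 bp
  133→145: 12 bp
  145→150: 5 bp
  150→158: 8 bp
  158→168: 10 bp
  168→181: 13 bp
  181→189: 8 bp
  189→201: 12 bp
  201→210: 9 bp
  210→223: 13 bp
  223→224: 1 bp
  224→243: 19 bp
  243→245: 2 bp
  245→258: 13 bp
  258→268: 10 bp
  268→294: 26 bp
  294→5 (wrap): 295-294+5 = 6 bp

[1,1,2,2,3,3,5,5,6,8,8,8,8,9,10,10,10,10,12,12,12,13,13,13,14,14,16,19,22,26]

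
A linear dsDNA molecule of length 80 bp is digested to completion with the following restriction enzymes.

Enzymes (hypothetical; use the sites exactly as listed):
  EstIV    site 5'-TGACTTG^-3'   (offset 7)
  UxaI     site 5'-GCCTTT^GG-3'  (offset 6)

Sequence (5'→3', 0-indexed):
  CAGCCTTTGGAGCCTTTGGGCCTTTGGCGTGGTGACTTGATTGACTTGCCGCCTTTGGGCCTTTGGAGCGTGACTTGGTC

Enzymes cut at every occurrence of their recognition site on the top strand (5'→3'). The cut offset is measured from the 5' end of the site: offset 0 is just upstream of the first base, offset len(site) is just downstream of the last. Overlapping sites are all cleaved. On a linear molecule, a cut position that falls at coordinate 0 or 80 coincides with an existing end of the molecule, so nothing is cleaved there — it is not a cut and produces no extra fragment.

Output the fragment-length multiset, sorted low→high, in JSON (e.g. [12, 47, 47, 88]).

[3,8,8,8,8,9,9,13,14]

Scan for sites:
  EstIV (TGACTTG, off=7): starts [32, 41, 70] → cuts [39, 48, 77]
  UxaI (GCCTTTGG, off=6): starts [2, 11, 19, 50, 58] → cuts [8, 17, 25, 56, 64]

All cut coordinates (distinct, sorted): [8, 17, 25, 39, 48, 56, 64, 77]

Fragments:
  [0,8): 8 bp
  [8,17): 9 bp
  [17,25): 8 bp
  [25,39): 14 bp
  [39,48): 9 bp
  [48,56): 8 bp
  [56,64): 8 bp
  [64,77): 13 bp
  [77,80): 3 bp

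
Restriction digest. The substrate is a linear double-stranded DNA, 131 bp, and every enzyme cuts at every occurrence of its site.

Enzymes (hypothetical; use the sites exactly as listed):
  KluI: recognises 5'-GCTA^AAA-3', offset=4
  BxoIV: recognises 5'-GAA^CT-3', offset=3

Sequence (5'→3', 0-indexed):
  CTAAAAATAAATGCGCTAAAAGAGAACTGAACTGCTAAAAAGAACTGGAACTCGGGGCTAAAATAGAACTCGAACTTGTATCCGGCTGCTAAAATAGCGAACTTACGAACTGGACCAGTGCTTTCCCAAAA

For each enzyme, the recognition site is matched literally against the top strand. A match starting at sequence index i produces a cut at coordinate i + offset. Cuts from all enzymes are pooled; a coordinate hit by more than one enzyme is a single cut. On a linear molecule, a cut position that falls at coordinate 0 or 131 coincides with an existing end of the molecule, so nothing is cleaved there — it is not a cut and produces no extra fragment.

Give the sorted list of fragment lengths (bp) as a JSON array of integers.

Scan for sites:
  KluI GCTAAAA/4: at [14, 33, 56, 87] ⇒ [18, 37, 60, 91]
  BxoIV GAACT/3: at [23, 28, 41, 47, 65, 71, 98, 106] ⇒ [26, 31, 44, 50, 68, 74, 101, 109]

All cut coordinates (distinct, sorted): [18, 26, 31, 37, 44, 50, 60, 68, 74, 91, 101, 109]

Fragments:
  [0,18): 18 bp
  [18,26): 8 bp
  [26,31): 5 bp
  [31,37): 6 bp
  [37,44): 7 bp
  [44,50): 6 bp
  [50,60): 10 bp
  [60,68): 8 bp
  [68,74): 6 bp
  [74,91): 17 bp
  [91,101): 10 bp
  [101,109): 8 bp
  [109,131): 22 bp

[5,6,6,6,7,8,8,8,10,10,17,18,22]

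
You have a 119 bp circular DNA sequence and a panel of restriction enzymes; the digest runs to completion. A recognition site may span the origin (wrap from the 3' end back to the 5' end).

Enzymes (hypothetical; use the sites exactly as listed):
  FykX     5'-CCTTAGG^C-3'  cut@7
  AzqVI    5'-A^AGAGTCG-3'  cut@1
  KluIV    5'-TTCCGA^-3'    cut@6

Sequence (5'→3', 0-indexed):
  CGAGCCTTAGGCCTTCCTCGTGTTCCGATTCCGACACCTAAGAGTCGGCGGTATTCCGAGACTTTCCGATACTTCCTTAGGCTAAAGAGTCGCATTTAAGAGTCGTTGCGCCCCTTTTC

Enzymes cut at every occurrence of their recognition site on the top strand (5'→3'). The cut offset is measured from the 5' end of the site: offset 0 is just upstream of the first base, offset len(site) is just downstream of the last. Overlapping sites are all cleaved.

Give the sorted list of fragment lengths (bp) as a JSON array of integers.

[4,6,6,8,10,12,13,17,19,24]

Scan for sites:
  FykX CCTTAGGC/7: at [4, 74] ⇒ [11, 81]
  AzqVI AAGAGTCG/1: at [39, 84, 97] ⇒ [40, 85, 98]
  KluIV TTCCGA/6: at [22, 28, 53, 63, 116] ⇒ [3, 28, 34, 59, 69]

All cut coordinates (distinct, sorted): [3, 11, 28, 34, 40, 59, 69, 81, 85, 98]

Fragment lengths:
  3→11: 8 bp
  11→28: 17 bp
  28→34: 6 bp
  34→40: 6 bp
  40→59: 19 bp
  59→69: 10 bp
  69→81: 12 bp
  81→85: 4 bp
  85→98: 13 bp
  98→3 (wrap): 119-98+3 = 24 bp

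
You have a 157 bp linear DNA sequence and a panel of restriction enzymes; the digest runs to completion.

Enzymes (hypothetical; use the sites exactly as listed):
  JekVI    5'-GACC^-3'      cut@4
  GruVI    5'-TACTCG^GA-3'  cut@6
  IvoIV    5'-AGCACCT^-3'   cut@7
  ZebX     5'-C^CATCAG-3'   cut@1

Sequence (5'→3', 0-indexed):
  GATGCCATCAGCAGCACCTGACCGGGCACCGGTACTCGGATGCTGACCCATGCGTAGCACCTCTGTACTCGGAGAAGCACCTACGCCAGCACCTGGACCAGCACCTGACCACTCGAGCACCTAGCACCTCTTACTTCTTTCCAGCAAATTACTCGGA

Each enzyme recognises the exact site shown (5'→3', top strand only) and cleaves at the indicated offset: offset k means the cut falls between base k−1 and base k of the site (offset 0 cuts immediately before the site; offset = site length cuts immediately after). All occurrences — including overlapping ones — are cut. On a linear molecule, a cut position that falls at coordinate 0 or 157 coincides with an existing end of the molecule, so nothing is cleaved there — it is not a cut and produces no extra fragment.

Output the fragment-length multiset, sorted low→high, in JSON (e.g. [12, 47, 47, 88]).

[2,4,4,5,5,7,7,9,10,11,12,12,14,14,15,26]

Per-enzyme occurrences:
  JekVI (GACC, off=4): starts [19, 44, 95, 106] → cuts [23, 48, 99, 110]
  GruVI (TACTCGGA, off=6): starts [32, 65, 149] → cuts [38, 71, 155]
  IvoIV (AGCACCT, off=7): starts [12, 55, 75, 87, 99, 115, 122] → cuts [19, 62, 82, 94, 106, 122, 129]
  ZebX (CCATCAG, off=1): starts [4] → cuts [5]

Pooled cuts: [5, 19, 23, 38, 48, 62, 71, 82, 94, 99, 106, 110, 122, 129, 155]

Fragment lengths:
  [0,5): 5 bp
  [5,19): 14 bp
  [19,23): 4 bp
  [23,38): 15 bp
  [38,48): 10 bp
  [48,62): 14 bp
  [62,71): 9 bp
  [71,82): 11 bp
  [82,94): 12 bp
  [94,99): 5 bp
  [99,106): 7 bp
  [106,110): 4 bp
  [110,122): 12 bp
  [122,129): 7 bp
  [129,155): 26 bp
  [155,157): 2 bp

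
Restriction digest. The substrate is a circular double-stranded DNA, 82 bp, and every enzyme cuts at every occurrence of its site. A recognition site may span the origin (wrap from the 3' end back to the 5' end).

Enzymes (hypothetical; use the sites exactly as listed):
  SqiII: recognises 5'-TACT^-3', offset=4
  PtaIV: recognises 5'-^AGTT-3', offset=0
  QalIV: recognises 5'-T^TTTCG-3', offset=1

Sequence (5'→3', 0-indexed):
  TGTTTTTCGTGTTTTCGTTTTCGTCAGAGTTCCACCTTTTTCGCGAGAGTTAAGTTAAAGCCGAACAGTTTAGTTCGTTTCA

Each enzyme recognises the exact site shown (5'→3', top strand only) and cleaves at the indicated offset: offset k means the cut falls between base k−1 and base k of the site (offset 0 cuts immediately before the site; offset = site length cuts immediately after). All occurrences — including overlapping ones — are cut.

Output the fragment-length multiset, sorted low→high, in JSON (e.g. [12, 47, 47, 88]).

Per-enzyme occurrences:
  SqiII (TACT, off=4): no sites
  PtaIV (AGTT, off=0): starts [27, 47, 52, 66, 71] → cuts [27, 47, 52, 66, 71]
  QalIV (TTTTCG, off=1): starts [3, 11, 17, 37] → cuts [4, 12, 18, 38]

All cut coordinates (distinct, sorted): [4, 12, 18, 27, 38, 47, 52, 66, 71]

Fragments:
  4→12: 8 bp
  12→18: 6 bp
  18→27: 9 bp
  27→38: 11 bp
  38→47: 9 bp
  47→52: 5 bp
  52→66: 14 bp
  66→71: 5 bp
  71→4 (wrap): 82-71+4 = 15 bp

[5,5,6,8,9,9,11,14,15]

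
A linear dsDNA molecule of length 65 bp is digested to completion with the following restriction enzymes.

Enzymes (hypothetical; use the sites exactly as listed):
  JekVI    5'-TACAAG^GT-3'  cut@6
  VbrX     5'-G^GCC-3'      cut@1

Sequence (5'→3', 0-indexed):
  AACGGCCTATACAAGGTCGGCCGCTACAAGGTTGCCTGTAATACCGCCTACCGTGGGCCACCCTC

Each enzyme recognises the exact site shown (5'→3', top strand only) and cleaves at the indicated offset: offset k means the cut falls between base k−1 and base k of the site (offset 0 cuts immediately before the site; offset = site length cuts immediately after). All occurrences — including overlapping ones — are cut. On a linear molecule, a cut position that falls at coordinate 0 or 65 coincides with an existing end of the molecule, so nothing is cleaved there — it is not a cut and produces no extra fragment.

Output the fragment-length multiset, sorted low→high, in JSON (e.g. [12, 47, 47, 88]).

[4,4,9,11,11,26]

Per-enzyme occurrences:
  JekVI (TACAAGGT, off=6): starts [9, 24] → cuts [15, 30]
  VbrX (GGCC, off=1): starts [3, 18, 55] → cuts [4, 19, 56]

Pooled cuts: [4, 15, 19, 30, 56]

Fragment lengths:
  [0,4): 4 bp
  [4,15): 11 bp
  [15,19): 4 bp
  [19,30): 11 bp
  [30,56): 26 bp
  [56,65): 9 bp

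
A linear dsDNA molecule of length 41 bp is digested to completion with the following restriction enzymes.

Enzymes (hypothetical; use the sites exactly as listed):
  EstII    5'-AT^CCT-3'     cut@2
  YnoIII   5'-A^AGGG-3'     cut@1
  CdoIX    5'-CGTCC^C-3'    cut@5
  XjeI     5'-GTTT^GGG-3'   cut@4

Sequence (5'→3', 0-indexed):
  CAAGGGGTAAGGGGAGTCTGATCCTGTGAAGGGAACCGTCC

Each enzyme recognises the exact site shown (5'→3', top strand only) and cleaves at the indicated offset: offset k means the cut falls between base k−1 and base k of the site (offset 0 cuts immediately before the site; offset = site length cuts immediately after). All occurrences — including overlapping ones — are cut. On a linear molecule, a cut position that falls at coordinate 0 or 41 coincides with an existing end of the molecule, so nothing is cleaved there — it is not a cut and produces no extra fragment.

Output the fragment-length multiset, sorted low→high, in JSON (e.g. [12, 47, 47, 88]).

Scan for sites:
  EstII (ATCCT, off=2): starts [20] → cuts [22]
  YnoIII (AAGGG, off=1): starts [1, 8, 28] → cuts [2, 9, 29]
  CdoIX (CGTCCC, off=5): no sites
  XjeI (GTTTGGG, off=4): no sites

Pooled cuts: [2, 9, 22, 29]

Fragment lengths:
  [0,2): 2 bp
  [2,9): 7 bp
  [9,22): 13 bp
  [22,29): 7 bp
  [29,41): 12 bp

[2,7,7,12,13]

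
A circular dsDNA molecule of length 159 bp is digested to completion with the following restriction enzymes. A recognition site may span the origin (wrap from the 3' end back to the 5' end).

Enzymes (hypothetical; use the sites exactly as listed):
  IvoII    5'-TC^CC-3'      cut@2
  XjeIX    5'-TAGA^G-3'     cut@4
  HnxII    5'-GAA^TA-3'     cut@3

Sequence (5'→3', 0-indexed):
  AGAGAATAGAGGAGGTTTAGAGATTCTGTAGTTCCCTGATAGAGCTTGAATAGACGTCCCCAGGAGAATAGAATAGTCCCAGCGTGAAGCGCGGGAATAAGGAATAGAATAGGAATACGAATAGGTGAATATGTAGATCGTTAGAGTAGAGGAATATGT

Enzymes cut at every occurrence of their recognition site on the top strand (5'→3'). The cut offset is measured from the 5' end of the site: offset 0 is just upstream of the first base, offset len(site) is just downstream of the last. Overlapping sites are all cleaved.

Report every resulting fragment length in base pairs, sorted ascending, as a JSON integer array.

[3,4,4,5,5,5,5,6,6,7,7,8,8,8,9,10,11,13,16,19]

Per-enzyme occurrences:
  IvoII (TCCC, off=2): starts [32, 56, 76] → cuts [34, 58, 78]
  XjeIX (TAGAG, off=4): starts [6, 17, 39, 141, 146, 158] → cuts [3, 10, 21, 43, 145, 150]
  HnxII (GAATA, off=3): starts [3, 47, 65, 70, 94, 101, 106, 112, 118, 126, 151] → cuts [6, 50, 68, 73, 97, 104, 109, 115, 121, 129, 154]

All cut coordinates (distinct, sorted): [3, 6, 10, 21, 34, 43, 50, 58, 68, 73, 78, 97, 104, 109, 115, 121, 129, 145, 150, 154]

Fragment lengths:
  3→6: 3 bp
  6→10: 4 bp
  10→21: 11 bp
  21→34: 13 bp
  34→43: 9 bp
  43→50: 7 bp
  50→58: 8 bp
  58→68: 10 bp
  68→73: 5 bp
  73→78: 5 bp
  78→97: 19 bp
  97→104: 7 bp
  104→109: 5 bp
  109→115: 6 bp
  115→121: 6 bp
  121→129: 8 bp
  129→145: 16 bp
  145→150: 5 bp
  150→154: 4 bp
  154→3 (wrap): 159-154+3 = 8 bp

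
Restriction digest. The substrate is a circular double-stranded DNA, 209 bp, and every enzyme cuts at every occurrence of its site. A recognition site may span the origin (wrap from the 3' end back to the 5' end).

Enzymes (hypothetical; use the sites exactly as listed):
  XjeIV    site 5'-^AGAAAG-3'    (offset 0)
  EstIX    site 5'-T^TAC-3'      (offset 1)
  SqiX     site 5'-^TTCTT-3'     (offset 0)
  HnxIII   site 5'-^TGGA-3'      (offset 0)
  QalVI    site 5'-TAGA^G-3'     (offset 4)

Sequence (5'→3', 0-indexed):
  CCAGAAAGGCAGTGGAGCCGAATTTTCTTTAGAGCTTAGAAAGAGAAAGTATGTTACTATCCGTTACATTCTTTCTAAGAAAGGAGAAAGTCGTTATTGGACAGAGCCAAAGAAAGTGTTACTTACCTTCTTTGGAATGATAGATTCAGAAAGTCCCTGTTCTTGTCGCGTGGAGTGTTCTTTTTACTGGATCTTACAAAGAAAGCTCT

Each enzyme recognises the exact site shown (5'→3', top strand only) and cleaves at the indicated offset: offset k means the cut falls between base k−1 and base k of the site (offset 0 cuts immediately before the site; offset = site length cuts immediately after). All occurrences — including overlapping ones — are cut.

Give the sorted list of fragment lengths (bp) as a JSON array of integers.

[3,4,4,4,4,5,5,6,7,7,7,7,9,9,9,10,10,11,11,12,12,12,13,13,15]

Site scan:
  XjeIV (AGAAAG, off=0): starts [2, 37, 43, 77, 84, 110, 147, 199] → cuts [2, 37, 43, 77, 84, 110, 147, 199]
  EstIX (TTAC, off=1): starts [53, 63, 118, 122, 183, 193] → cuts [54, 64, 119, 123, 184, 194]
  SqiX (TTCTT, off=0): starts [24, 68, 127, 159, 177] → cuts [24, 68, 127, 159, 177]
  HnxIII (TGGA, off=0): starts [12, 97, 132, 170, 187] → cuts [12, 97, 132, 170, 187]
  QalVI (TAGAG, off=4): starts [29] → cuts [33]

All cut coordinates (distinct, sorted): [2, 12, 24, 33, 37, 43, 54, 64, 68, 77, 84, 97, 110, 119, 123, 127, 132, 147, 159, 170, 177, 184, 187, 194, 199]

Fragments:
  2→12: 10 bp
  12→24: 12 bp
  24→33: 9 bp
  33→37: 4 bp
  37→43: 6 bp
  43→54: 11 bp
  54→64: 10 bp
  64→68: 4 bp
  68→77: 9 bp
  77→84: 7 bp
  84→97: 13 bp
  97→110: 13 bp
  110→119: 9 bp
  119→123: 4 bp
  123→127: 4 bp
  127→132: 5 bp
  132→147: 15 bp
  147→159: 12 bp
  159→170: 11 bp
  170→177: 7 bp
  177→184: 7 bp
  184→187: 3 bp
  187→194: 7 bp
  194→199: 5 bp
  199→2 (wrap): 209-199+2 = 12 bp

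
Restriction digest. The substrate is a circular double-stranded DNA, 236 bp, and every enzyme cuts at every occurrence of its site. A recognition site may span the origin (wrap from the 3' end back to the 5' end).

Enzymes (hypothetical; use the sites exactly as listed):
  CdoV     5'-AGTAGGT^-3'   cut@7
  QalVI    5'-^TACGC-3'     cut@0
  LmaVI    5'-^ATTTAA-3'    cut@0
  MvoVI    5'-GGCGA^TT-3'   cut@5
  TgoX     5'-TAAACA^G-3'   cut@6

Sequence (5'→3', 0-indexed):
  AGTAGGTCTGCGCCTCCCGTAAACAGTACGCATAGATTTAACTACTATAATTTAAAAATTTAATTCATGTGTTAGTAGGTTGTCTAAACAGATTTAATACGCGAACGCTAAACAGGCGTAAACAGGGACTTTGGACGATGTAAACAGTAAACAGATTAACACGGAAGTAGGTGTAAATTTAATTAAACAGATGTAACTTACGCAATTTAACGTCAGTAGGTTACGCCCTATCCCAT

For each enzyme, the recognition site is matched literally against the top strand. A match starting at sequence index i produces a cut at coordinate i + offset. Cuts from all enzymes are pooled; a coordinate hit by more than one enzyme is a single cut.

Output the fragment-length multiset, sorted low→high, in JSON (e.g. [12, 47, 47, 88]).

Site scan:
  CdoV (AGTAGGT, off=7): starts [0, 73, 165, 214] → cuts [7, 80, 172, 221]
  QalVI (TACGC, off=0): starts [26, 97, 198, 221] → cuts [26, 97, 198, 221]
  LmaVI (ATTTAA, off=0): starts [35, 49, 57, 91, 176, 204] → cuts [35, 49, 57, 91, 176, 204]
  MvoVI (GGCGATT, off=5): no sites
  TgoX (TAAACAG, off=6): starts [19, 84, 108, 118, 140, 147, 183] → cuts [25, 90, 114, 124, 146, 153, 189]

Pooled cuts: [7, 25, 26, 35, 49, 57, 80, 90, 91, 97, 114, 124, 146, 153, 172, 176, 189, 198, 204, 221]

Fragments:
  7→25: 18 bp
  25→26: 1 bp
  26→35: 9 bp
  35→49: 14 bp
  49→57: 8 bp
  57→80: 23 bp
  80→90: 10 bp
  90→91: 1 bp
  91→97: 6 bp
  97→114: 17 bp
  114→124: 10 bp
  124→146: 22 bp
  146→153: 7 bp
  153→172: 19 bp
  172→176: 4 bp
  176→189: 13 bp
  189→198: 9 bp
  198→204: 6 bp
  204→221: 17 bp
  221→7 (wrap): 236-221+7 = 22 bp

[1,1,4,6,6,7,8,9,9,10,10,13,14,17,17,18,19,22,22,23]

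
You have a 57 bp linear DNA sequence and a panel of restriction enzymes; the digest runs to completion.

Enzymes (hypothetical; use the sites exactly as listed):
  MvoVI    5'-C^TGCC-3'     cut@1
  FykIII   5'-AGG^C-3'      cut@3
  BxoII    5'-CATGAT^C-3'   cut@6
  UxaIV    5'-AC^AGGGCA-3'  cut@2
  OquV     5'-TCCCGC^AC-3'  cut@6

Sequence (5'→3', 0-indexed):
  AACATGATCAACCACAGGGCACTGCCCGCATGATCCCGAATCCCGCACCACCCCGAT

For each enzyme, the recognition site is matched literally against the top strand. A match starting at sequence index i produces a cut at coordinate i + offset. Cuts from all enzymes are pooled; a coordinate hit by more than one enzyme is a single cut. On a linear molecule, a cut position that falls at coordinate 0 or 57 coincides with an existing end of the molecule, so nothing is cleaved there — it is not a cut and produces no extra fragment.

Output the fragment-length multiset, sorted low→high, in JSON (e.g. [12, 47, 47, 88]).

[7,7,8,11,12,12]

Per-enzyme occurrences:
  MvoVI (CTGCC, off=1): starts [21] → cuts [22]
  FykIII (AGGC, off=3): no sites
  BxoII (CATGATC, off=6): starts [2, 28] → cuts [8, 34]
  UxaIV (ACAGGGCA, off=2): starts [13] → cuts [15]
  OquV (TCCCGCAC, off=6): starts [40] → cuts [46]

All cut coordinates (distinct, sorted): [8, 15, 22, 34, 46]

Fragment lengths:
  [0,8): 8 bp
  [8,15): 7 bp
  [15,22): 7 bp
  [22,34): 12 bp
  [34,46): 12 bp
  [46,57): 11 bp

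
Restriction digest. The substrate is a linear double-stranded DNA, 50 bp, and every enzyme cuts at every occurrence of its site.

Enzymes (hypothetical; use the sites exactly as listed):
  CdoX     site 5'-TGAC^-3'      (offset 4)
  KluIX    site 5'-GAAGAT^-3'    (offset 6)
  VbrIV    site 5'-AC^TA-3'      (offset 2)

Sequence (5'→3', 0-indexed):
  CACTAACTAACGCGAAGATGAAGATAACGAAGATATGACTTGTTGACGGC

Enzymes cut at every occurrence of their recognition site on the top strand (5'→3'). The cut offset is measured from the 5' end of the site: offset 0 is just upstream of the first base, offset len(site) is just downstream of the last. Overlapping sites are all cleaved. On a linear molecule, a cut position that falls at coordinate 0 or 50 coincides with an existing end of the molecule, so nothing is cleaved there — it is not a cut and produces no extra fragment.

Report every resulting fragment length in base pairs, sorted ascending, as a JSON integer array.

Site scan:
  CdoX TGAC/4: at [35, 43] ⇒ [39, 47]
  KluIX GAAGAT/6: at [13, 19, 28] ⇒ [19, 25, 34]
  VbrIV ACTA/2: at [1, 5] ⇒ [3, 7]

Pooled cuts: [3, 7, 19, 25, 34, 39, 47]

Fragment lengths:
  [0,3): 3 bp
  [3,7): 4 bp
  [7,19): 12 bp
  [19,25): 6 bp
  [25,34): 9 bp
  [34,39): 5 bp
  [39,47): 8 bp
  [47,50): 3 bp

[3,3,4,5,6,8,9,12]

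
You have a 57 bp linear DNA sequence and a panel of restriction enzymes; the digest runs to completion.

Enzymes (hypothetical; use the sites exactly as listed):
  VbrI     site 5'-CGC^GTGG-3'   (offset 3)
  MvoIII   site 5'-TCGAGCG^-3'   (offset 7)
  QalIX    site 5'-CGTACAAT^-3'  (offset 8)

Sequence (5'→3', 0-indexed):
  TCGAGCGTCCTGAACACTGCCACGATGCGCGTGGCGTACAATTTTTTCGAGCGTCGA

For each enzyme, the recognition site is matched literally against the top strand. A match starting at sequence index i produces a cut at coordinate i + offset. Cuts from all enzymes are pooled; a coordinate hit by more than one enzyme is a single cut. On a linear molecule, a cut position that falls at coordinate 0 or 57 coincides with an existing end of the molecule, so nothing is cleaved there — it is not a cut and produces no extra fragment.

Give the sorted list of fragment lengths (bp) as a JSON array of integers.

Per-enzyme occurrences:
  VbrI (CGCGTGG, off=3): starts [27] → cuts [30]
  MvoIII (TCGAGCG, off=7): starts [0, 46] → cuts [7, 53]
  QalIX (CGTACAAT, off=8): starts [34] → cuts [42]

All cut coordinates (distinct, sorted): [7, 30, 42, 53]

Fragments:
  [0,7): 7 bp
  [7,30): 23 bp
  [30,42): 12 bp
  [42,53): 11 bp
  [53,57): 4 bp

[4,7,11,12,23]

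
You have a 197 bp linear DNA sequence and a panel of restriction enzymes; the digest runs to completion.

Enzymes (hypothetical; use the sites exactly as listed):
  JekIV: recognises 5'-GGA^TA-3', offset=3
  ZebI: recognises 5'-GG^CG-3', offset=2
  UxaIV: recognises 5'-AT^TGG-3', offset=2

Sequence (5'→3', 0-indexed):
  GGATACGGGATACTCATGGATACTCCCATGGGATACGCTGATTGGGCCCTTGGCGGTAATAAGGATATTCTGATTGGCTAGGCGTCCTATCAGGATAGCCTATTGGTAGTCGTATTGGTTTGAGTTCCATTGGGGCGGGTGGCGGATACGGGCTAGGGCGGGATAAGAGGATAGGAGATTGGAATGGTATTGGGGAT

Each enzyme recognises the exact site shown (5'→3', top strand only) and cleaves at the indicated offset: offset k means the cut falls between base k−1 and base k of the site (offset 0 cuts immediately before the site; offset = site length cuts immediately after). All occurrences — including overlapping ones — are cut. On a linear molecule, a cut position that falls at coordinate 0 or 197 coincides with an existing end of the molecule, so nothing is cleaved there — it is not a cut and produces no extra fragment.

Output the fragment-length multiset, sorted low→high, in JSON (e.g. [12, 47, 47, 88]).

[3,4,5,5,7,7,7,8,8,8,8,9,9,10,11,11,12,12,12,13,13,15]

Scan for sites:
  JekIV GGATA/3: at [0, 7, 17, 30, 62, 92, 143, 160, 168] ⇒ [3, 10, 20, 33, 65, 95, 146, 163, 171]
  ZebI GGCG/2: at [51, 80, 133, 140, 156] ⇒ [53, 82, 135, 142, 158]
  UxaIV ATTGG/2: at [40, 72, 101, 113, 128, 177, 188] ⇒ [42, 74, 103, 115, 130, 179, 190]

All cut coordinates (distinct, sorted): [3, 10, 20, 33, 42, 53, 65, 74, 82, 95, 103, 115, 130, 135, 142, 146, 158, 163, 171, 179, 190]

Fragment lengths:
  [0,3): 3 bp
  [3,10): 7 bp
  [10,20): 10 bp
  [20,33): 13 bp
  [33,42): 9 bp
  [42,53): 11 bp
  [53,65): 12 bp
  [65,74): 9 bp
  [74,82): 8 bp
  [82,95): 13 bp
  [95,103): 8 bp
  [103,115): 12 bp
  [115,130): 15 bp
  [130,135): 5 bp
  [135,142): 7 bp
  [142,146): 4 bp
  [146,158): 12 bp
  [158,163): 5 bp
  [163,171): 8 bp
  [171,179): 8 bp
  [179,190): 11 bp
  [190,197): 7 bp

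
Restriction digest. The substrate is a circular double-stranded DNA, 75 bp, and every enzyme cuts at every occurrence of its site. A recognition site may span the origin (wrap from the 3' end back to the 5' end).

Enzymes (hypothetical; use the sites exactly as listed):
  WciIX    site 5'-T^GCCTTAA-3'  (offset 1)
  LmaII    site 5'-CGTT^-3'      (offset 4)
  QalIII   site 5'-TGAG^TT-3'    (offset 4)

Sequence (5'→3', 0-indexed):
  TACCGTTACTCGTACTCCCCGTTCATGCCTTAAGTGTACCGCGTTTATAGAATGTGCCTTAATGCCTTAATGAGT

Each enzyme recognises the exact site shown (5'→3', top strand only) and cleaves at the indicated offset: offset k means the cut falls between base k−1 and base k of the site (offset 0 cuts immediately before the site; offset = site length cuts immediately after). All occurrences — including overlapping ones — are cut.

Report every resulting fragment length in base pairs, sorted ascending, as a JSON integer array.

Site scan:
  WciIX (TGCCTTAA, off=1): starts [25, 54, 62] → cuts [26, 55, 63]
  LmaII (CGTT, off=4): starts [3, 19, 41] → cuts [7, 23, 45]
  QalIII (TGAGTT, off=4): starts [70] → cuts [74]

All cut coordinates (distinct, sorted): [7, 23, 26, 45, 55, 63, 74]

Fragments:
  7→23: 16 bp
  23→26: 3 bp
  26→45: 19 bp
  45→55: 10 bp
  55→63: 8 bp
  63→74: 11 bp
  74→7 (wrap): 75-74+7 = 8 bp

[3,8,8,10,11,16,19]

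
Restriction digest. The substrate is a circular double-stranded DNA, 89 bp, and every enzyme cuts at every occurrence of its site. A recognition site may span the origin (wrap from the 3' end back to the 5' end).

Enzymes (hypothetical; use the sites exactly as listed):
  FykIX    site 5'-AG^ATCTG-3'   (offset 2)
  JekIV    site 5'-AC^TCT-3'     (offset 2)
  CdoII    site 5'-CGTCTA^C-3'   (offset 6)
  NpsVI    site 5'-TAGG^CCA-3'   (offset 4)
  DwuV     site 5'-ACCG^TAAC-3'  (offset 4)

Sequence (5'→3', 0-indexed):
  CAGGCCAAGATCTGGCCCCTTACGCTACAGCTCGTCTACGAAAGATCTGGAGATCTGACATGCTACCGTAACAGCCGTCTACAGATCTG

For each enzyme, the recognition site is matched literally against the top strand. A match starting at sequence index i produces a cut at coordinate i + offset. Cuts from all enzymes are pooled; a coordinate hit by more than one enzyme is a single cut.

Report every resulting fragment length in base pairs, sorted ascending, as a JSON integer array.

Site scan:
  FykIX AGATCTG/2: at [7, 42, 50, 82] ⇒ [9, 44, 52, 84]
  JekIV (ACTCT, off=2): no sites
  CdoII CGTCTAC/6: at [32, 75] ⇒ [38, 81]
  NpsVI (TAGGCCA, off=4): no sites
  DwuV ACCGTAAC/4: at [64] ⇒ [68]

All cut coordinates (distinct, sorted): [9, 38, 44, 52, 68, 81, 84]

Fragments:
  9→38: 29 bp
  38→44: 6 bp
  44→52: 8 bp
  52→68: 16 bp
  68→81: 13 bp
  81→84: 3 bp
  84→9 (wrap): 89-84+9 = 14 bp

[3,6,8,13,14,16,29]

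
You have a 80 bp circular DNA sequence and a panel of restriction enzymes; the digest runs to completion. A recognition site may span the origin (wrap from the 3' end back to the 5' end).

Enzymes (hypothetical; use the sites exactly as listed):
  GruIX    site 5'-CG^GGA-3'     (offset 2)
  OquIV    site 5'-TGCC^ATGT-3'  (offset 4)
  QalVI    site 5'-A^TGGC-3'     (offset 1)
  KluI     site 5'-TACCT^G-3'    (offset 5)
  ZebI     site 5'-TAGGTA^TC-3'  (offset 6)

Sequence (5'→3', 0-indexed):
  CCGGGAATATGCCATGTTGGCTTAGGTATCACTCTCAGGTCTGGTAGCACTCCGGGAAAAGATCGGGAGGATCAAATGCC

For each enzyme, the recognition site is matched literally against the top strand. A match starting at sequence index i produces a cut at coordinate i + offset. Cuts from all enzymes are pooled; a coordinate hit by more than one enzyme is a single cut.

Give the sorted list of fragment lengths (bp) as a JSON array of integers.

[10,11,15,18,26]

Scan for sites:
  GruIX (CGGGA, off=2): starts [1, 52, 63] → cuts [3, 54, 65]
  OquIV (TGCCATGT, off=4): starts [9] → cuts [13]
  QalVI (ATGGC, off=1): no sites
  KluI (TACCTG, off=5): no sites
  ZebI (TAGGTATC, off=6): starts [22] → cuts [28]

Pooled cuts: [3, 13, 28, 54, 65]

Fragments:
  3→13: 10 bp
  13→28: 15 bp
  28→54: 26 bp
  54→65: 11 bp
  65→3 (wrap): 80-65+3 = 18 bp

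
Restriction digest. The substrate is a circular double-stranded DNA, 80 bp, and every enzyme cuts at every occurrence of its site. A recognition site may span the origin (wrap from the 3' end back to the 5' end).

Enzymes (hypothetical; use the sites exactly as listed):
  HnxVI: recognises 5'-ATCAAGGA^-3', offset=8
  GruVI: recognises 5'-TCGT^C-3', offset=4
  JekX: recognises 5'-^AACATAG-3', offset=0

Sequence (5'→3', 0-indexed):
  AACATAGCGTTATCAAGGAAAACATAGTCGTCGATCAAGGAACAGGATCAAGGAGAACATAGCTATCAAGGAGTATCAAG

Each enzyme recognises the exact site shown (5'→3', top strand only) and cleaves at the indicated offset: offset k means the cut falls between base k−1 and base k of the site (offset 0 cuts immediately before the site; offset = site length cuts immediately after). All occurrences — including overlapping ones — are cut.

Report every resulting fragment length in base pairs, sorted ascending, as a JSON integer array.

Per-enzyme occurrences:
  HnxVI (ATCAAGGA, off=8): starts [11, 33, 46, 64] → cuts [19, 41, 54, 72]
  GruVI (TCGTC, off=4): starts [27] → cuts [31]
  JekX (AACATAG, off=0): starts [0, 20, 55] → cuts [0, 20, 55]

All cut coordinates (distinct, sorted): [0, 19, 20, 31, 41, 54, 55, 72]

Fragments:
  0→19: 19 bp
  19→20: 1 bp
  20→31: 11 bp
  31→41: 10 bp
  41→54: 13 bp
  54→55: 1 bp
  55→72: 17 bp
  72→0 (wrap): 80-72+0 = 8 bp

[1,1,8,10,11,13,17,19]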